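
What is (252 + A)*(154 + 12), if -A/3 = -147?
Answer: 115038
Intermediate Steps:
A = 441 (A = -3*(-147) = 441)
(252 + A)*(154 + 12) = (252 + 441)*(154 + 12) = 693*166 = 115038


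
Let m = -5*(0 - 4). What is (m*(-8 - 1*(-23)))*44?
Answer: 13200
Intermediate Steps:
m = 20 (m = -5*(-4) = 20)
(m*(-8 - 1*(-23)))*44 = (20*(-8 - 1*(-23)))*44 = (20*(-8 + 23))*44 = (20*15)*44 = 300*44 = 13200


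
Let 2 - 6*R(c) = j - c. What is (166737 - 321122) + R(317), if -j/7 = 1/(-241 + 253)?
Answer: -11111885/72 ≈ -1.5433e+5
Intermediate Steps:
j = -7/12 (j = -7/(-241 + 253) = -7/12 ≈ -0.58333)
R(c) = 31/72 + c/6 (R(c) = ⅓ - (-7/12 - c)/6 = ⅓ + (7/72 + c/6) = 31/72 + c/6)
(166737 - 321122) + R(317) = (166737 - 321122) + (31/72 + (⅙)*317) = -154385 + (31/72 + 317/6) = -154385 + 3835/72 = -11111885/72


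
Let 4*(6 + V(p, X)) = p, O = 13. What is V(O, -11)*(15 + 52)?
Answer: -737/4 ≈ -184.25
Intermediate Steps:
V(p, X) = -6 + p/4
V(O, -11)*(15 + 52) = (-6 + (¼)*13)*(15 + 52) = (-6 + 13/4)*67 = -11/4*67 = -737/4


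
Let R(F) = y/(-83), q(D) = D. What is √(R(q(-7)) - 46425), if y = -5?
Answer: I*√319821410/83 ≈ 215.46*I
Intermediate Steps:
R(F) = 5/83 (R(F) = -5/(-83) = -5*(-1/83) = 5/83)
√(R(q(-7)) - 46425) = √(5/83 - 46425) = √(-3853270/83) = I*√319821410/83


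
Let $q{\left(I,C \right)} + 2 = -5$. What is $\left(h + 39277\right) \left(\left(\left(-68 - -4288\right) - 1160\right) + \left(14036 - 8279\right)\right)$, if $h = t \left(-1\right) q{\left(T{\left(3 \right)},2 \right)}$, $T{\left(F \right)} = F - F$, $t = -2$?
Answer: $346181871$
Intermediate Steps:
$T{\left(F \right)} = 0$
$q{\left(I,C \right)} = -7$ ($q{\left(I,C \right)} = -2 - 5 = -7$)
$h = -14$ ($h = \left(-2\right) \left(-1\right) \left(-7\right) = 2 \left(-7\right) = -14$)
$\left(h + 39277\right) \left(\left(\left(-68 - -4288\right) - 1160\right) + \left(14036 - 8279\right)\right) = \left(-14 + 39277\right) \left(\left(\left(-68 - -4288\right) - 1160\right) + \left(14036 - 8279\right)\right) = 39263 \left(\left(\left(-68 + 4288\right) - 1160\right) + 5757\right) = 39263 \left(\left(4220 - 1160\right) + 5757\right) = 39263 \left(3060 + 5757\right) = 39263 \cdot 8817 = 346181871$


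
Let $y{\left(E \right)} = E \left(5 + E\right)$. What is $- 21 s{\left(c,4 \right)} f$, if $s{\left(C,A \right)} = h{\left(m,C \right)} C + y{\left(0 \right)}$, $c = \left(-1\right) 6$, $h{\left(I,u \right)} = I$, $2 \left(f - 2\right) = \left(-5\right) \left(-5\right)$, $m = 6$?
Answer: $10962$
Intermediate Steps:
$f = \frac{29}{2}$ ($f = 2 + \frac{\left(-5\right) \left(-5\right)}{2} = 2 + \frac{1}{2} \cdot 25 = 2 + \frac{25}{2} = \frac{29}{2} \approx 14.5$)
$c = -6$
$s{\left(C,A \right)} = 6 C$ ($s{\left(C,A \right)} = 6 C + 0 \left(5 + 0\right) = 6 C + 0 \cdot 5 = 6 C + 0 = 6 C$)
$- 21 s{\left(c,4 \right)} f = - 21 \cdot 6 \left(-6\right) \frac{29}{2} = \left(-21\right) \left(-36\right) \frac{29}{2} = 756 \cdot \frac{29}{2} = 10962$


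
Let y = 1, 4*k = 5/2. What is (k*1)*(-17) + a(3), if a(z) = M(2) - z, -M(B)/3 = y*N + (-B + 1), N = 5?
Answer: -205/8 ≈ -25.625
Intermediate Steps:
k = 5/8 (k = (5/2)/4 = (5*(1/2))/4 = (1/4)*(5/2) = 5/8 ≈ 0.62500)
M(B) = -18 + 3*B (M(B) = -3*(1*5 + (-B + 1)) = -3*(5 + (1 - B)) = -3*(6 - B) = -18 + 3*B)
a(z) = -12 - z (a(z) = (-18 + 3*2) - z = (-18 + 6) - z = -12 - z)
(k*1)*(-17) + a(3) = ((5/8)*1)*(-17) + (-12 - 1*3) = (5/8)*(-17) + (-12 - 3) = -85/8 - 15 = -205/8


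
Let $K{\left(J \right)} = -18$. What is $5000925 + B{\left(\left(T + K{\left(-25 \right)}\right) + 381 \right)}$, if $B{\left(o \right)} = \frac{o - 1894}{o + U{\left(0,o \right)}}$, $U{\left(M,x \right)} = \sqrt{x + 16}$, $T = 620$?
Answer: $\frac{4827341997737}{965290} + \frac{2733 \sqrt{111}}{965290} \approx 5.0009 \cdot 10^{6}$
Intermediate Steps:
$U{\left(M,x \right)} = \sqrt{16 + x}$
$B{\left(o \right)} = \frac{-1894 + o}{o + \sqrt{16 + o}}$ ($B{\left(o \right)} = \frac{o - 1894}{o + \sqrt{16 + o}} = \frac{-1894 + o}{o + \sqrt{16 + o}}$)
$5000925 + B{\left(\left(T + K{\left(-25 \right)}\right) + 381 \right)} = 5000925 + \frac{-1894 + \left(\left(620 - 18\right) + 381\right)}{\left(\left(620 - 18\right) + 381\right) + \sqrt{16 + \left(\left(620 - 18\right) + 381\right)}} = 5000925 + \frac{-1894 + \left(602 + 381\right)}{\left(602 + 381\right) + \sqrt{16 + \left(602 + 381\right)}} = 5000925 + \frac{-1894 + 983}{983 + \sqrt{16 + 983}} = 5000925 + \frac{1}{983 + \sqrt{999}} \left(-911\right) = 5000925 + \frac{1}{983 + 3 \sqrt{111}} \left(-911\right) = 5000925 - \frac{911}{983 + 3 \sqrt{111}}$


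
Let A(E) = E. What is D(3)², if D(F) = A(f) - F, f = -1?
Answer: 16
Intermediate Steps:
D(F) = -1 - F
D(3)² = (-1 - 1*3)² = (-1 - 3)² = (-4)² = 16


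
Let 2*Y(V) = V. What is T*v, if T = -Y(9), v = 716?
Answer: -3222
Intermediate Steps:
Y(V) = V/2
T = -9/2 ≈ -4.5000
T*v = -9/2*716 = -3222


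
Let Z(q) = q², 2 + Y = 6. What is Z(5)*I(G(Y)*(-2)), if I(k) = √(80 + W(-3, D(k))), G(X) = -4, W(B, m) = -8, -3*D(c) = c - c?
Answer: 150*√2 ≈ 212.13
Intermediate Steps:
Y = 4 (Y = -2 + 6 = 4)
D(c) = 0 (D(c) = -(c - c)/3 = -⅓*0 = 0)
I(k) = 6*√2 (I(k) = √(80 - 8) = √72 = 6*√2)
Z(5)*I(G(Y)*(-2)) = 5²*(6*√2) = 25*(6*√2) = 150*√2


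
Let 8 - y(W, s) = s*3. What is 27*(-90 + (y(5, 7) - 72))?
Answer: -4725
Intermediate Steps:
y(W, s) = 8 - 3*s (y(W, s) = 8 - s*3 = 8 - 3*s)
27*(-90 + (y(5, 7) - 72)) = 27*(-90 + ((8 - 3*7) - 72)) = 27*(-90 + ((8 - 21) - 72)) = 27*(-90 + (-13 - 72)) = 27*(-90 - 85) = 27*(-175) = -4725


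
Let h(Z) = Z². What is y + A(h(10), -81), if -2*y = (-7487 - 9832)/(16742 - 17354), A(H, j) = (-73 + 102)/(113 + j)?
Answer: -21613/1632 ≈ -13.243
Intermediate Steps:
A(H, j) = 29/(113 + j)
y = -5773/408 (y = -(-7487 - 9832)/(2*(16742 - 17354)) = -(-17319)/(2*(-612)) = -(-17319)*(-1)/(2*612) = -½*5773/204 = -5773/408 ≈ -14.150)
y + A(h(10), -81) = -5773/408 + 29/(113 - 81) = -5773/408 + 29/32 = -21613/1632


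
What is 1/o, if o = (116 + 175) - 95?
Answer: 1/196 ≈ 0.0051020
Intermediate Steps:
o = 196 (o = 291 - 95 = 196)
1/o = 1/196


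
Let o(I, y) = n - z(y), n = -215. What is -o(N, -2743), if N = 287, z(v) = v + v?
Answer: -5271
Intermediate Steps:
z(v) = 2*v
o(I, y) = -215 - 2*y
-o(N, -2743) = -(-215 - 2*(-2743)) = -(-215 + 5486) = -1*5271 = -5271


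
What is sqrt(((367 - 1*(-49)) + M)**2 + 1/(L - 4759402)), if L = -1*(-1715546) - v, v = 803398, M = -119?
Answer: sqrt(1305613458899728590)/3847254 ≈ 297.00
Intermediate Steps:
L = 912148 (L = -1*(-1715546) - 1*803398 = 1715546 - 803398 = 912148)
sqrt(((367 - 1*(-49)) + M)**2 + 1/(L - 4759402)) = sqrt(((367 - 1*(-49)) - 119)**2 + 1/(912148 - 4759402)) = sqrt(((367 + 49) - 119)**2 + 1/(-3847254)) = sqrt((416 - 119)**2 - 1/3847254) = sqrt(297**2 - 1/3847254) = sqrt(88209 - 1/3847254) = sqrt(339362428085/3847254) = sqrt(1305613458899728590)/3847254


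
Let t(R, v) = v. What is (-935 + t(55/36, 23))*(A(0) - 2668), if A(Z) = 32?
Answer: 2404032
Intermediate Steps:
(-935 + t(55/36, 23))*(A(0) - 2668) = (-935 + 23)*(32 - 2668) = -912*(-2636) = 2404032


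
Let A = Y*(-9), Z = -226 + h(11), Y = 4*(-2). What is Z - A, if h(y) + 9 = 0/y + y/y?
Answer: -306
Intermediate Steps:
Y = -8
h(y) = -8 (h(y) = -9 + (0/y + y/y) = -9 + (0 + 1) = -9 + 1 = -8)
Z = -234 (Z = -226 - 8 = -234)
A = 72 (A = -8*(-9) = 72)
Z - A = -234 - 1*72 = -234 - 72 = -306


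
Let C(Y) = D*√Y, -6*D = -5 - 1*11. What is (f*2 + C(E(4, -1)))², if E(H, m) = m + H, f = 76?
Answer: 69376/3 + 2432*√3/3 ≈ 24529.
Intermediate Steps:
E(H, m) = H + m
D = 8/3 (D = -(-5 - 1*11)/6 = -(-5 - 11)/6 = -⅙*(-16) = 8/3 ≈ 2.6667)
C(Y) = 8*√Y/3
(f*2 + C(E(4, -1)))² = (76*2 + 8*√(4 - 1)/3)² = (152 + 8*√3/3)²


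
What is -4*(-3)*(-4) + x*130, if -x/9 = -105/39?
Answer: 3102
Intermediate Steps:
x = 315/13 (x = -(-945)/39 = -9*(-35/13) = 315/13 ≈ 24.231)
-4*(-3)*(-4) + x*130 = -4*(-3)*(-4) + (315/13)*130 = 12*(-4) + 3150 = -48 + 3150 = 3102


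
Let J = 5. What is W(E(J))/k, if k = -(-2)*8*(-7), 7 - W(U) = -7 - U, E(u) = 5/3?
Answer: -47/336 ≈ -0.13988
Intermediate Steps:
E(u) = 5/3 (E(u) = 5*(⅓) = 5/3)
W(U) = 14 + U (W(U) = 7 - (-7 - U) = 7 + (7 + U) = 14 + U)
k = -112 (k = -2*(-8)*(-7) = 16*(-7) = -112)
W(E(J))/k = (14 + 5/3)/(-112) = (47/3)*(-1/112) = -47/336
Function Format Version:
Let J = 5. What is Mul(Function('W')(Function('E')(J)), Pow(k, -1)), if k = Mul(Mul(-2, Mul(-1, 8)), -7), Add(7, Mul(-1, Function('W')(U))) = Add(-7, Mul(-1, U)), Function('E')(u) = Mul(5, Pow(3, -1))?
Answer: Rational(-47, 336) ≈ -0.13988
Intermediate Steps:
Function('E')(u) = Rational(5, 3) (Function('E')(u) = Mul(5, Rational(1, 3)) = Rational(5, 3))
Function('W')(U) = Add(14, U) (Function('W')(U) = Add(7, Mul(-1, Add(-7, Mul(-1, U)))) = Add(7, Add(7, U)) = Add(14, U))
k = -112 (k = Mul(Mul(-2, -8), -7) = Mul(16, -7) = -112)
Mul(Function('W')(Function('E')(J)), Pow(k, -1)) = Mul(Add(14, Rational(5, 3)), Pow(-112, -1)) = Mul(Rational(47, 3), Rational(-1, 112)) = Rational(-47, 336)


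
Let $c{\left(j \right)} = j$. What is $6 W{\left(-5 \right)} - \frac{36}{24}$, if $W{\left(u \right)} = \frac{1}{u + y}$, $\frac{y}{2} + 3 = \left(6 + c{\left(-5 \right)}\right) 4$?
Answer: $- \frac{7}{2} \approx -3.5$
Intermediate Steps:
$y = 2$ ($y = -6 + 2 \left(6 - 5\right) 4 = -6 + 2 \cdot 1 \cdot 4 = -6 + 2 \cdot 4 = -6 + 8 = 2$)
$W{\left(u \right)} = \frac{1}{2 + u}$ ($W{\left(u \right)} = \frac{1}{u + 2} = \frac{1}{2 + u}$)
$6 W{\left(-5 \right)} - \frac{36}{24} = \frac{6}{2 - 5} - \frac{36}{24} = \frac{6}{-3} - \frac{3}{2} = 6 \left(- \frac{1}{3}\right) - \frac{3}{2} = -2 - \frac{3}{2} = - \frac{7}{2}$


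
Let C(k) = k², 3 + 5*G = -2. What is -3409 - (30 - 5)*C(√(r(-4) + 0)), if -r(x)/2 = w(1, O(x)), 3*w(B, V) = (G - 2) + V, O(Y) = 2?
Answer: -10277/3 ≈ -3425.7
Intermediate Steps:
G = -1 (G = -⅗ + (⅕)*(-2) = -⅗ - ⅖ = -1)
w(B, V) = -1 + V/3 (w(B, V) = ((-1 - 2) + V)/3 = (-3 + V)/3 = -1 + V/3)
r(x) = ⅔ (r(x) = -2*(-1 + (⅓)*2) = -2*(-1 + ⅔) = -2*(-⅓) = ⅔)
-3409 - (30 - 5)*C(√(r(-4) + 0)) = -3409 - (30 - 5)*(√(⅔ + 0))² = -3409 - 25*(√(⅔))² = -3409 - 25*(√6/3)² = -3409 - 25*2/3 = -3409 - 1*50/3 = -3409 - 50/3 = -10277/3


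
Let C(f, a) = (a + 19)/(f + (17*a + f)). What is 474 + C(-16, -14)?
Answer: 25595/54 ≈ 473.98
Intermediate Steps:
C(f, a) = (19 + a)/(2*f + 17*a) (C(f, a) = (19 + a)/(f + (f + 17*a)) = (19 + a)/(2*f + 17*a))
474 + C(-16, -14) = 474 + (19 - 14)/(2*(-16) + 17*(-14)) = 474 + 5/(-32 - 238) = 474 + 5/(-270) = 474 - 1/270*5 = 474 - 1/54 = 25595/54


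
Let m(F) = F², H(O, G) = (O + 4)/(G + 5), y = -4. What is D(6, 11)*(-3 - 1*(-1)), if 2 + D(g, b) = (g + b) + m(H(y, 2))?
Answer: -30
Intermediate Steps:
H(O, G) = (4 + O)/(5 + G)
D(g, b) = -2 + b + g (D(g, b) = -2 + ((g + b) + ((4 - 4)/(5 + 2))²) = -2 + ((b + g) + (0/7)²) = -2 + ((b + g) + ((⅐)*0)²) = -2 + ((b + g) + 0²) = -2 + ((b + g) + 0) = -2 + (b + g) = -2 + b + g)
D(6, 11)*(-3 - 1*(-1)) = (-2 + 11 + 6)*(-3 - 1*(-1)) = 15*(-3 + 1) = 15*(-2) = -30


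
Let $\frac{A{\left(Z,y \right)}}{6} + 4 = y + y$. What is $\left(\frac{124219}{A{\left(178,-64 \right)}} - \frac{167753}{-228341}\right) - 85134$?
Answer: $- \frac{15424380923951}{180846072} \approx -85290.0$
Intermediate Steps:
$A{\left(Z,y \right)} = -24 + 12 y$ ($A{\left(Z,y \right)} = -24 + 6 \left(y + y\right) = -24 + 6 \cdot 2 y = -24 + 12 y$)
$\left(\frac{124219}{A{\left(178,-64 \right)}} - \frac{167753}{-228341}\right) - 85134 = \left(\frac{124219}{-24 + 12 \left(-64\right)} - \frac{167753}{-228341}\right) - 85134 = \left(\frac{124219}{-24 - 768} - - \frac{167753}{228341}\right) - 85134 = \left(\frac{124219}{-792} + \frac{167753}{228341}\right) - 85134 = \left(124219 \left(- \frac{1}{792}\right) + \frac{167753}{228341}\right) - 85134 = \left(- \frac{124219}{792} + \frac{167753}{228341}\right) - 85134 = - \frac{28231430303}{180846072} - 85134 = - \frac{15424380923951}{180846072}$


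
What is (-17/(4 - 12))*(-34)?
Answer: -289/4 ≈ -72.250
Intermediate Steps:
(-17/(4 - 12))*(-34) = (-17/(-8))*(-34) = -⅛*(-17)*(-34) = (17/8)*(-34) = -289/4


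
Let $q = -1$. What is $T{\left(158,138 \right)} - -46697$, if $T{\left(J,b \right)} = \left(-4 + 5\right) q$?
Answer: $46696$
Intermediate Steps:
$T{\left(J,b \right)} = -1$ ($T{\left(J,b \right)} = \left(-4 + 5\right) \left(-1\right) = 1 \left(-1\right) = -1$)
$T{\left(158,138 \right)} - -46697 = -1 - -46697 = -1 + 46697 = 46696$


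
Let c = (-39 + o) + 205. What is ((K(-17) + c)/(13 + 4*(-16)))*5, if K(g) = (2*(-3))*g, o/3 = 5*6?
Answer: -1790/51 ≈ -35.098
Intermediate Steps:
o = 90 (o = 3*(5*6) = 3*30 = 90)
K(g) = -6*g
c = 256 (c = (-39 + 90) + 205 = 51 + 205 = 256)
((K(-17) + c)/(13 + 4*(-16)))*5 = ((-6*(-17) + 256)/(13 + 4*(-16)))*5 = ((102 + 256)/(13 - 64))*5 = (358/(-51))*5 = (358*(-1/51))*5 = -358/51*5 = -1790/51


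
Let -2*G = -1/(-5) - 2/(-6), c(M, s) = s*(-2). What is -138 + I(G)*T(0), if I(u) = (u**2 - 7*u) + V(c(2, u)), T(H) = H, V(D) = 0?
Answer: -138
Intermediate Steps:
c(M, s) = -2*s
G = -4/15 (G = -(-1/(-5) - 2/(-6))/2 = -(-1*(-1/5) - 2*(-1/6))/2 = -(1/5 + 1/3)/2 = -1/2*8/15 = -4/15 ≈ -0.26667)
I(u) = u**2 - 7*u (I(u) = (u**2 - 7*u) + 0 = u**2 - 7*u)
-138 + I(G)*T(0) = -138 - 4*(-7 - 4/15)/15*0 = -138 - 4/15*(-109/15)*0 = -138 + (436/225)*0 = -138 + 0 = -138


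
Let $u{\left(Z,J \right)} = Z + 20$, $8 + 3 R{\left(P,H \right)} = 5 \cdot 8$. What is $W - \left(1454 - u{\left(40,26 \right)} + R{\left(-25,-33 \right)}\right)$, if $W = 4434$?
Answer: $\frac{9088}{3} \approx 3029.3$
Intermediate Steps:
$R{\left(P,H \right)} = \frac{32}{3}$ ($R{\left(P,H \right)} = - \frac{8}{3} + \frac{5 \cdot 8}{3} = - \frac{8}{3} + \frac{1}{3} \cdot 40 = - \frac{8}{3} + \frac{40}{3} = \frac{32}{3}$)
$u{\left(Z,J \right)} = 20 + Z$
$W - \left(1454 - u{\left(40,26 \right)} + R{\left(-25,-33 \right)}\right) = 4434 + \left(\left(-1454 + \left(20 + 40\right)\right) - \frac{32}{3}\right) = 4434 + \left(\left(-1454 + 60\right) - \frac{32}{3}\right) = 4434 - \frac{4214}{3} = \frac{9088}{3}$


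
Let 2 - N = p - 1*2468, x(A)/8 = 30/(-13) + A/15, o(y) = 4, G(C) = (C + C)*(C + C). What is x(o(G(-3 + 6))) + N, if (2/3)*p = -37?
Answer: 978577/390 ≈ 2509.2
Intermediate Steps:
G(C) = 4*C**2 (G(C) = (2*C)*(2*C) = 4*C**2)
p = -111/2 (p = (3/2)*(-37) = -111/2 ≈ -55.500)
x(A) = -240/13 + 8*A/15 (x(A) = 8*(30/(-13) + A/15) = 8*(30*(-1/13) + A*(1/15)) = 8*(-30/13 + A/15) = -240/13 + 8*A/15)
N = 5051/2 (N = 2 - (-111/2 - 1*2468) = 2 - (-111/2 - 2468) = 2 - 1*(-5047/2) = 2 + 5047/2 = 5051/2 ≈ 2525.5)
x(o(G(-3 + 6))) + N = (-240/13 + (8/15)*4) + 5051/2 = (-240/13 + 32/15) + 5051/2 = -3184/195 + 5051/2 = 978577/390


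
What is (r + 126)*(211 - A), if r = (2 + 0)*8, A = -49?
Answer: 36920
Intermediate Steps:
r = 16 (r = 2*8 = 16)
(r + 126)*(211 - A) = (16 + 126)*(211 - 1*(-49)) = 142*(211 + 49) = 142*260 = 36920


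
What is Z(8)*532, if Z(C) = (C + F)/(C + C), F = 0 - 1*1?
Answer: 931/4 ≈ 232.75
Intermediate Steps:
F = -1 (F = 0 - 1 = -1)
Z(C) = (-1 + C)/(2*C) (Z(C) = (C - 1)/(C + C) = (-1 + C)/((2*C)) = (-1 + C)*(1/(2*C)) = (-1 + C)/(2*C))
Z(8)*532 = ((1/2)*(-1 + 8)/8)*532 = ((1/2)*(1/8)*7)*532 = (7/16)*532 = 931/4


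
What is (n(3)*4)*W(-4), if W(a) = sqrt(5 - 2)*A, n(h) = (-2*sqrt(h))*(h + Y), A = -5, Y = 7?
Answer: 1200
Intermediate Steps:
n(h) = -2*sqrt(h)*(7 + h) (n(h) = (-2*sqrt(h))*(h + 7) = (-2*sqrt(h))*(7 + h) = -2*sqrt(h)*(7 + h))
W(a) = -5*sqrt(3) (W(a) = sqrt(5 - 2)*(-5) = sqrt(3)*(-5) = -5*sqrt(3))
(n(3)*4)*W(-4) = ((2*sqrt(3)*(-7 - 1*3))*4)*(-5*sqrt(3)) = ((2*sqrt(3)*(-7 - 3))*4)*(-5*sqrt(3)) = ((2*sqrt(3)*(-10))*4)*(-5*sqrt(3)) = (-20*sqrt(3)*4)*(-5*sqrt(3)) = (-80*sqrt(3))*(-5*sqrt(3)) = 1200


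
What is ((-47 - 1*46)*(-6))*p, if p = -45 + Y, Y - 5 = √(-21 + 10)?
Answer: -22320 + 558*I*√11 ≈ -22320.0 + 1850.7*I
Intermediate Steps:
Y = 5 + I*√11 (Y = 5 + √(-21 + 10) = 5 + √(-11) = 5 + I*√11 ≈ 5.0 + 3.3166*I)
p = -40 + I*√11 (p = -45 + (5 + I*√11) = -40 + I*√11 ≈ -40.0 + 3.3166*I)
((-47 - 1*46)*(-6))*p = ((-47 - 1*46)*(-6))*(-40 + I*√11) = ((-47 - 46)*(-6))*(-40 + I*√11) = (-93*(-6))*(-40 + I*√11) = 558*(-40 + I*√11) = -22320 + 558*I*√11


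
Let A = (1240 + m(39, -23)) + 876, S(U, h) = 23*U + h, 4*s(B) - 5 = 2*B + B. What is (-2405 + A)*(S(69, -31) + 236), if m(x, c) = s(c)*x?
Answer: -1636096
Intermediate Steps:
s(B) = 5/4 + 3*B/4 (s(B) = 5/4 + (2*B + B)/4 = 5/4 + (3*B)/4 = 5/4 + 3*B/4)
S(U, h) = h + 23*U
m(x, c) = x*(5/4 + 3*c/4) (m(x, c) = (5/4 + 3*c/4)*x = x*(5/4 + 3*c/4))
A = 1492 (A = (1240 + (¼)*39*(5 + 3*(-23))) + 876 = (1240 + (¼)*39*(5 - 69)) + 876 = (1240 + (¼)*39*(-64)) + 876 = (1240 - 624) + 876 = 616 + 876 = 1492)
(-2405 + A)*(S(69, -31) + 236) = (-2405 + 1492)*((-31 + 23*69) + 236) = -913*((-31 + 1587) + 236) = -913*(1556 + 236) = -913*1792 = -1636096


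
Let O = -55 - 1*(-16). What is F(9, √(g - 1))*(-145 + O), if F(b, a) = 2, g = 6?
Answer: -368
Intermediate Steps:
O = -39 (O = -55 + 16 = -39)
F(9, √(g - 1))*(-145 + O) = 2*(-145 - 39) = 2*(-184) = -368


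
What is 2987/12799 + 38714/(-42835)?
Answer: -28273257/42172705 ≈ -0.67042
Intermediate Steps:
2987/12799 + 38714/(-42835) = 2987*(1/12799) + 38714*(-1/42835) = 2987/12799 - 2978/3295 = -28273257/42172705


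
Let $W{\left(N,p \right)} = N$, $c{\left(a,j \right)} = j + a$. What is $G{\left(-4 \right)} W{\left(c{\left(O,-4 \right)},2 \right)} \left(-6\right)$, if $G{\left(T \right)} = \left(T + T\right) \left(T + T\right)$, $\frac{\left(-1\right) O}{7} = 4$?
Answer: $12288$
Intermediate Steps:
$O = -28$ ($O = \left(-7\right) 4 = -28$)
$c{\left(a,j \right)} = a + j$
$G{\left(T \right)} = 4 T^{2}$ ($G{\left(T \right)} = 2 T 2 T = 4 T^{2}$)
$G{\left(-4 \right)} W{\left(c{\left(O,-4 \right)},2 \right)} \left(-6\right) = 4 \left(-4\right)^{2} \left(-28 - 4\right) \left(-6\right) = 4 \cdot 16 \left(-32\right) \left(-6\right) = 64 \left(-32\right) \left(-6\right) = \left(-2048\right) \left(-6\right) = 12288$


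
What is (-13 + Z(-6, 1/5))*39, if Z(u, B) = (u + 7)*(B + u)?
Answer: -3666/5 ≈ -733.20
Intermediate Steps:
Z(u, B) = (7 + u)*(B + u)
(-13 + Z(-6, 1/5))*39 = (-13 + ((-6)² + 7/5 + 7*(-6) - 6/5))*39 = (-13 + (36 + 7*(⅕) - 42 + (⅕)*(-6)))*39 = (-13 + (36 + 7/5 - 42 - 6/5))*39 = (-13 - 29/5)*39 = -94/5*39 = -3666/5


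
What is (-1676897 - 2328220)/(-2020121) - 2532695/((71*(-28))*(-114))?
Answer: -4208662680151/457824062472 ≈ -9.1927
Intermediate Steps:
(-1676897 - 2328220)/(-2020121) - 2532695/((71*(-28))*(-114)) = -4005117*(-1/2020121) - 2532695/((-1988*(-114))) = 4005117/2020121 - 2532695/226632 = -4208662680151/457824062472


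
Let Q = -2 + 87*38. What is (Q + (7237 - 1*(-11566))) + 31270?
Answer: 53377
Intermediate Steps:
Q = 3304 (Q = -2 + 3306 = 3304)
(Q + (7237 - 1*(-11566))) + 31270 = (3304 + (7237 - 1*(-11566))) + 31270 = (3304 + (7237 + 11566)) + 31270 = (3304 + 18803) + 31270 = 22107 + 31270 = 53377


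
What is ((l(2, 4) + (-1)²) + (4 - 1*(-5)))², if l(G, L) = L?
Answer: 196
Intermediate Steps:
((l(2, 4) + (-1)²) + (4 - 1*(-5)))² = ((4 + (-1)²) + (4 - 1*(-5)))² = ((4 + 1) + (4 + 5))² = (5 + 9)² = 14² = 196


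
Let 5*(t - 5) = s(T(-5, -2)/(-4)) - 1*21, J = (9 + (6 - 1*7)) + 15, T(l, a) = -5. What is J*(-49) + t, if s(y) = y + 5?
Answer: -22499/20 ≈ -1124.9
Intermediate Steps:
J = 23 (J = (9 + (6 - 7)) + 15 = (9 - 1) + 15 = 8 + 15 = 23)
s(y) = 5 + y
t = 41/20 (t = 5 + ((5 - 5/(-4)) - 1*21)/5 = 5 + ((5 - 5*(-¼)) - 21)/5 = 5 + ((5 + 5/4) - 21)/5 = 5 + (25/4 - 21)/5 = 5 + (⅕)*(-59/4) = 5 - 59/20 = 41/20 ≈ 2.0500)
J*(-49) + t = 23*(-49) + 41/20 = -1127 + 41/20 = -22499/20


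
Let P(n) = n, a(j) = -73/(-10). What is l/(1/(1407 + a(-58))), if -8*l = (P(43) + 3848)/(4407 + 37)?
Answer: -55030413/355520 ≈ -154.79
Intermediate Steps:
a(j) = 73/10 (a(j) = -73*(-⅒) = 73/10)
l = -3891/35552 (l = -(43 + 3848)/(8*(4407 + 37)) = -3891/(8*4444) = -⅛*3891/4444 = -3891/35552 ≈ -0.10945)
l/(1/(1407 + a(-58))) = -3891/(35552*(1/(1407 + 73/10))) = -3891/(35552*(1/(14143/10))) = -3891/(35552*10/14143) = -3891/35552*14143/10 = -55030413/355520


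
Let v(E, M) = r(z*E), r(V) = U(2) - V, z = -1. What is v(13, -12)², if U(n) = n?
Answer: 225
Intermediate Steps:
r(V) = 2 - V
v(E, M) = 2 + E (v(E, M) = 2 - (-1)*E = 2 + E)
v(13, -12)² = (2 + 13)² = 15² = 225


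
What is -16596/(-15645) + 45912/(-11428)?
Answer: -44052846/14899255 ≈ -2.9567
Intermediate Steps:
-16596/(-15645) + 45912/(-11428) = -16596*(-1/15645) + 45912*(-1/11428) = 5532/5215 - 11478/2857 = -44052846/14899255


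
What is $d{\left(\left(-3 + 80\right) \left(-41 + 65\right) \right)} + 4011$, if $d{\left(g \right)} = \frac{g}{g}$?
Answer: $4012$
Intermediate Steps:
$d{\left(g \right)} = 1$
$d{\left(\left(-3 + 80\right) \left(-41 + 65\right) \right)} + 4011 = 1 + 4011 = 4012$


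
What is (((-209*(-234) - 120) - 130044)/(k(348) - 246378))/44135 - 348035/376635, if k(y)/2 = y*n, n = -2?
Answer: -2013675453178/2179168052425 ≈ -0.92406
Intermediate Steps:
k(y) = -4*y (k(y) = 2*(y*(-2)) = 2*(-2*y) = -4*y)
(((-209*(-234) - 120) - 130044)/(k(348) - 246378))/44135 - 348035/376635 = (((-209*(-234) - 120) - 130044)/(-4*348 - 246378))/44135 - 348035/376635 = (((48906 - 120) - 130044)/(-1392 - 246378))*(1/44135) - 348035*1/376635 = ((48786 - 130044)/(-247770))*(1/44135) - 69607/75327 = -81258*(-1/247770)*(1/44135) - 69607/75327 = (13543/41295)*(1/44135) - 69607/75327 = 13543/1822554825 - 69607/75327 = -2013675453178/2179168052425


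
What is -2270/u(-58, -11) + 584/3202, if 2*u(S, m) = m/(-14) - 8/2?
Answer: 20354540/14409 ≈ 1412.6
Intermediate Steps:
u(S, m) = -2 - m/28 (u(S, m) = (m/(-14) - 8/2)/2 = (m*(-1/14) - 8*1/2)/2 = (-m/14 - 4)/2 = (-4 - m/14)/2 = -2 - m/28)
-2270/u(-58, -11) + 584/3202 = -2270/(-2 - 1/28*(-11)) + 584/3202 = -2270/(-2 + 11/28) + 584*(1/3202) = -2270/(-45/28) + 292/1601 = -2270*(-28/45) + 292/1601 = 12712/9 + 292/1601 = 20354540/14409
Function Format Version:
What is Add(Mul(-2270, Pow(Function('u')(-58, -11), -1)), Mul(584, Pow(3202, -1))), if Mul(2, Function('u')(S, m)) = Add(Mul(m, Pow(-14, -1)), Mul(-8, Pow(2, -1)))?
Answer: Rational(20354540, 14409) ≈ 1412.6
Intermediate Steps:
Function('u')(S, m) = Add(-2, Mul(Rational(-1, 28), m)) (Function('u')(S, m) = Mul(Rational(1, 2), Add(Mul(m, Pow(-14, -1)), Mul(-8, Pow(2, -1)))) = Mul(Rational(1, 2), Add(Mul(m, Rational(-1, 14)), Mul(-8, Rational(1, 2)))) = Mul(Rational(1, 2), Add(Mul(Rational(-1, 14), m), -4)) = Mul(Rational(1, 2), Add(-4, Mul(Rational(-1, 14), m))) = Add(-2, Mul(Rational(-1, 28), m)))
Add(Mul(-2270, Pow(Function('u')(-58, -11), -1)), Mul(584, Pow(3202, -1))) = Add(Mul(-2270, Pow(Add(-2, Mul(Rational(-1, 28), -11)), -1)), Mul(584, Pow(3202, -1))) = Add(Mul(-2270, Pow(Add(-2, Rational(11, 28)), -1)), Mul(584, Rational(1, 3202))) = Add(Mul(-2270, Pow(Rational(-45, 28), -1)), Rational(292, 1601)) = Add(Mul(-2270, Rational(-28, 45)), Rational(292, 1601)) = Add(Rational(12712, 9), Rational(292, 1601)) = Rational(20354540, 14409)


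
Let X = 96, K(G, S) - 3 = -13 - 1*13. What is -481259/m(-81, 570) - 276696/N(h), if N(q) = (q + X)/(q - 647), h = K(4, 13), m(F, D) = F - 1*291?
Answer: 68998842947/27156 ≈ 2.5408e+6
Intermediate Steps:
m(F, D) = -291 + F (m(F, D) = F - 291 = -291 + F)
K(G, S) = -23 (K(G, S) = 3 + (-13 - 1*13) = 3 + (-13 - 13) = 3 - 26 = -23)
h = -23
N(q) = (96 + q)/(-647 + q) (N(q) = (q + 96)/(q - 647) = (96 + q)/(-647 + q))
-481259/m(-81, 570) - 276696/N(h) = -481259/(-291 - 81) - 276696*(-647 - 23)/(96 - 23) = -481259/(-372) - 276696/(73/(-670)) = -481259*(-1/372) - 276696/((-1/670*73)) = 481259/372 - 276696/(-73/670) = 481259/372 - 276696*(-670/73) = 481259/372 + 185386320/73 = 68998842947/27156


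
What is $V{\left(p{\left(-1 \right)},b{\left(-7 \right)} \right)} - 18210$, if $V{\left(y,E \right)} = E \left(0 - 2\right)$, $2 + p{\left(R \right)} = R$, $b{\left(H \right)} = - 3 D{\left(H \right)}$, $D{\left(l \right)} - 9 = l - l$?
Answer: $-18156$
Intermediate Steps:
$D{\left(l \right)} = 9$ ($D{\left(l \right)} = 9 + \left(l - l\right) = 9 + 0 = 9$)
$b{\left(H \right)} = -27$ ($b{\left(H \right)} = \left(-3\right) 9 = -27$)
$p{\left(R \right)} = -2 + R$
$V{\left(y,E \right)} = - 2 E$ ($V{\left(y,E \right)} = E \left(-2\right) = - 2 E$)
$V{\left(p{\left(-1 \right)},b{\left(-7 \right)} \right)} - 18210 = \left(-2\right) \left(-27\right) - 18210 = 54 - 18210 = -18156$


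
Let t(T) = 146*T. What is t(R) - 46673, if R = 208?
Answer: -16305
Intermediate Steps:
t(R) - 46673 = 146*208 - 46673 = 30368 - 46673 = -16305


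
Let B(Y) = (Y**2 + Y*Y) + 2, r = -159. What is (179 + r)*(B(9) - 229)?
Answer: -1300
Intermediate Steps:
B(Y) = 2 + 2*Y**2 (B(Y) = (Y**2 + Y**2) + 2 = 2*Y**2 + 2 = 2 + 2*Y**2)
(179 + r)*(B(9) - 229) = (179 - 159)*((2 + 2*9**2) - 229) = 20*((2 + 2*81) - 229) = 20*((2 + 162) - 229) = 20*(164 - 229) = 20*(-65) = -1300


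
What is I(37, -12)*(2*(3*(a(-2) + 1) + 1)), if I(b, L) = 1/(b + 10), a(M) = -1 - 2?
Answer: -10/47 ≈ -0.21277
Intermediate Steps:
a(M) = -3
I(b, L) = 1/(10 + b)
I(37, -12)*(2*(3*(a(-2) + 1) + 1)) = (2*(3*(-3 + 1) + 1))/(10 + 37) = (2*(3*(-2) + 1))/47 = (2*(-6 + 1))/47 = (2*(-5))/47 = (1/47)*(-10) = -10/47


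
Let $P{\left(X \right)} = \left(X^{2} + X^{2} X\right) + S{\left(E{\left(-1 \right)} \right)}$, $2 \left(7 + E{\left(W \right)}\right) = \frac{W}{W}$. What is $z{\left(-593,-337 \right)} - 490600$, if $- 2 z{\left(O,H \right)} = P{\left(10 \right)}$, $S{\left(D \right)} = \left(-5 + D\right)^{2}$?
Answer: $- \frac{3929729}{8} \approx -4.9122 \cdot 10^{5}$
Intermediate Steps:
$E{\left(W \right)} = - \frac{13}{2}$ ($E{\left(W \right)} = -7 + \frac{W \frac{1}{W}}{2} = -7 + \frac{1}{2} \cdot 1 = -7 + \frac{1}{2} = - \frac{13}{2}$)
$P{\left(X \right)} = \frac{529}{4} + X^{2} + X^{3}$ ($P{\left(X \right)} = \left(X^{2} + X^{2} X\right) + \left(-5 - \frac{13}{2}\right)^{2} = \left(X^{2} + X^{3}\right) + \left(- \frac{23}{2}\right)^{2} = \left(X^{2} + X^{3}\right) + \frac{529}{4} = \frac{529}{4} + X^{2} + X^{3}$)
$z{\left(O,H \right)} = - \frac{4929}{8}$ ($z{\left(O,H \right)} = - \frac{\frac{529}{4} + 10^{2} + 10^{3}}{2} = - \frac{\frac{529}{4} + 100 + 1000}{2} = \left(- \frac{1}{2}\right) \frac{4929}{4} = - \frac{4929}{8}$)
$z{\left(-593,-337 \right)} - 490600 = - \frac{4929}{8} - 490600 = - \frac{3929729}{8}$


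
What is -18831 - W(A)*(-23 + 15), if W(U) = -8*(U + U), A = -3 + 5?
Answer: -19087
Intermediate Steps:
A = 2
W(U) = -16*U
-18831 - W(A)*(-23 + 15) = -18831 - (-16*2)*(-23 + 15) = -18831 - (-32)*(-8) = -18831 - 1*256 = -18831 - 256 = -19087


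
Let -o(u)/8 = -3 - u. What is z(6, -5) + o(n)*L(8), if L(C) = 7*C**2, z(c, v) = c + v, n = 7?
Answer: 35841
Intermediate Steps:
o(u) = 24 + 8*u (o(u) = -8*(-3 - u) = 24 + 8*u)
z(6, -5) + o(n)*L(8) = (6 - 5) + (24 + 8*7)*(7*8**2) = 1 + (24 + 56)*(7*64) = 1 + 80*448 = 1 + 35840 = 35841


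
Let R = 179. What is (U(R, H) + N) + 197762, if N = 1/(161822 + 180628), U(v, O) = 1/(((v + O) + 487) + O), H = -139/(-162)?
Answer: 732566153225807/3704281650 ≈ 1.9776e+5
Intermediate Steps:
H = 139/162 (H = -139*(-1/162) = 139/162 ≈ 0.85802)
U(v, O) = 1/(487 + v + 2*O) (U(v, O) = 1/(((O + v) + 487) + O) = 1/((487 + O + v) + O) = 1/(487 + v + 2*O))
N = 1/342450 ≈ 2.9201e-6
(U(R, H) + N) + 197762 = (1/(487 + 179 + 2*(139/162)) + 1/342450) + 197762 = (1/(487 + 179 + 139/81) + 1/342450) + 197762 = (1/(54085/81) + 1/342450) + 197762 = (81/54085 + 1/342450) + 197762 = 5558507/3704281650 + 197762 = 732566153225807/3704281650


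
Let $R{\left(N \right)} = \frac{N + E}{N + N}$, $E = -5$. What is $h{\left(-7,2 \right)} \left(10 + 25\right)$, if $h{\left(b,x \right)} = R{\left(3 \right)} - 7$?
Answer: $- \frac{770}{3} \approx -256.67$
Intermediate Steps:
$R{\left(N \right)} = \frac{-5 + N}{2 N}$ ($R{\left(N \right)} = \frac{N - 5}{N + N} = \frac{-5 + N}{2 N}$)
$h{\left(b,x \right)} = - \frac{22}{3}$ ($h{\left(b,x \right)} = \frac{-5 + 3}{2 \cdot 3} - 7 = \frac{1}{2} \cdot \frac{1}{3} \left(-2\right) - 7 = - \frac{1}{3} - 7 = - \frac{22}{3}$)
$h{\left(-7,2 \right)} \left(10 + 25\right) = - \frac{22 \left(10 + 25\right)}{3} = \left(- \frac{22}{3}\right) 35 = - \frac{770}{3}$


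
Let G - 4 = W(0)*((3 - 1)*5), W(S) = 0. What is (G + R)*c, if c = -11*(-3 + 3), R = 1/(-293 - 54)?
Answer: 0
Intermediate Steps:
R = -1/347 (R = 1/(-347) = -1/347 ≈ -0.0028818)
c = 0 (c = -11*0 = 0)
G = 4 (G = 4 + 0*((3 - 1)*5) = 4 + 0*(2*5) = 4 + 0*10 = 4 + 0 = 4)
(G + R)*c = (4 - 1/347)*0 = (1387/347)*0 = 0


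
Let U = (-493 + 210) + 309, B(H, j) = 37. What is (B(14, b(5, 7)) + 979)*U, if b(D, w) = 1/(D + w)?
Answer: 26416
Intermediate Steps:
U = 26 (U = -283 + 309 = 26)
(B(14, b(5, 7)) + 979)*U = (37 + 979)*26 = 1016*26 = 26416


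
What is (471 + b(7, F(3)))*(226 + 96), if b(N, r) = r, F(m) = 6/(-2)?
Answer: 150696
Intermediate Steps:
F(m) = -3 (F(m) = 6*(-½) = -3)
(471 + b(7, F(3)))*(226 + 96) = (471 - 3)*(226 + 96) = 468*322 = 150696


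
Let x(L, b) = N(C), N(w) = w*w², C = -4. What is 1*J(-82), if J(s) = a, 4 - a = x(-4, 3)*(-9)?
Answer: -572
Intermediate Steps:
N(w) = w³
x(L, b) = -64 (x(L, b) = (-4)³ = -64)
a = -572 (a = 4 - (-64)*(-9) = 4 - 1*576 = 4 - 576 = -572)
J(s) = -572
1*J(-82) = 1*(-572) = -572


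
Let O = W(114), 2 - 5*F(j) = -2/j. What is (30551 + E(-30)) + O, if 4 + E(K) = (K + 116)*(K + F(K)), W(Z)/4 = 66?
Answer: 2119819/75 ≈ 28264.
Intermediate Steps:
W(Z) = 264 (W(Z) = 4*66 = 264)
F(j) = 2/5 + 2/(5*j) (F(j) = 2/5 - (-2)/(5*j) = 2/5 + 2/(5*j))
O = 264
E(K) = -4 + (116 + K)*(K + 2*(1 + K)/(5*K)) (E(K) = -4 + (K + 116)*(K + 2*(1 + K)/(5*K)) = -4 + (116 + K)*(K + 2*(1 + K)/(5*K)))
(30551 + E(-30)) + O = (30551 + (214/5 + (-30)**2 + (232/5)/(-30) + (582/5)*(-30))) + 264 = (30551 + (214/5 + 900 + (232/5)*(-1/30) - 3492)) + 264 = (30551 + (214/5 + 900 - 116/75 - 3492)) + 264 = (30551 - 191306/75) + 264 = 2100019/75 + 264 = 2119819/75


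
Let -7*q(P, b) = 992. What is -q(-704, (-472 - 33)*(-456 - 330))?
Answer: 992/7 ≈ 141.71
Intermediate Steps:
q(P, b) = -992/7 (q(P, b) = -1/7*992 = -992/7)
-q(-704, (-472 - 33)*(-456 - 330)) = -1*(-992/7) = 992/7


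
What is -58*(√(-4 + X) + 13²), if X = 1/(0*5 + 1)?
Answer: -9802 - 58*I*√3 ≈ -9802.0 - 100.46*I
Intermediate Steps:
X = 1 (X = 1/(0 + 1) = 1/1 = 1)
-58*(√(-4 + X) + 13²) = -58*(√(-4 + 1) + 13²) = -58*(√(-3) + 169) = -58*(I*√3 + 169) = -58*(169 + I*√3) = -9802 - 58*I*√3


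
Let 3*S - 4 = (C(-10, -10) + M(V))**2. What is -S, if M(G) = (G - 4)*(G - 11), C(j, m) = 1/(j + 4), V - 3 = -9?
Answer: -1038505/108 ≈ -9615.8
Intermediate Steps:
V = -6 (V = 3 - 9 = -6)
C(j, m) = 1/(4 + j)
M(G) = (-11 + G)*(-4 + G) (M(G) = (-4 + G)*(-11 + G) = (-11 + G)*(-4 + G))
S = 1038505/108 (S = 4/3 + (1/(4 - 10) + (44 + (-6)**2 - 15*(-6)))**2/3 = 4/3 + (1/(-6) + (44 + 36 + 90))**2/3 = 4/3 + (-1/6 + 170)**2/3 = 4/3 + (1019/6)**2/3 = 4/3 + (1/3)*(1038361/36) = 4/3 + 1038361/108 = 1038505/108 ≈ 9615.8)
-S = -1*1038505/108 = -1038505/108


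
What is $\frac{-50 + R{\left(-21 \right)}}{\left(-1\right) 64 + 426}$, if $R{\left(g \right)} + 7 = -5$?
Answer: $- \frac{31}{181} \approx -0.17127$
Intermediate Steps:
$R{\left(g \right)} = -12$ ($R{\left(g \right)} = -7 - 5 = -12$)
$\frac{-50 + R{\left(-21 \right)}}{\left(-1\right) 64 + 426} = \frac{-50 - 12}{\left(-1\right) 64 + 426} = - \frac{62}{-64 + 426} = - \frac{62}{362} = \left(-62\right) \frac{1}{362} = - \frac{31}{181}$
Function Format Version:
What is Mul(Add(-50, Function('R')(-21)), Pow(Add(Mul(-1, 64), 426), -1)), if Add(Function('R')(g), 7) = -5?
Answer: Rational(-31, 181) ≈ -0.17127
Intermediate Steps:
Function('R')(g) = -12 (Function('R')(g) = Add(-7, -5) = -12)
Mul(Add(-50, Function('R')(-21)), Pow(Add(Mul(-1, 64), 426), -1)) = Mul(Add(-50, -12), Pow(Add(Mul(-1, 64), 426), -1)) = Mul(-62, Pow(Add(-64, 426), -1)) = Mul(-62, Pow(362, -1)) = Mul(-62, Rational(1, 362)) = Rational(-31, 181)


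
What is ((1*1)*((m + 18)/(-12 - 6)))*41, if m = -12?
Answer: -41/3 ≈ -13.667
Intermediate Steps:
((1*1)*((m + 18)/(-12 - 6)))*41 = ((1*1)*((-12 + 18)/(-12 - 6)))*41 = (1*(6/(-18)))*41 = (1*(6*(-1/18)))*41 = (1*(-⅓))*41 = -⅓*41 = -41/3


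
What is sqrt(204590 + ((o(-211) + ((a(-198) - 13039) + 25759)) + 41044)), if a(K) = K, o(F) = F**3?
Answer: 5*I*sqrt(365431) ≈ 3022.5*I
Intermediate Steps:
sqrt(204590 + ((o(-211) + ((a(-198) - 13039) + 25759)) + 41044)) = sqrt(204590 + (((-211)**3 + ((-198 - 13039) + 25759)) + 41044)) = sqrt(204590 + ((-9393931 + (-13237 + 25759)) + 41044)) = sqrt(204590 + ((-9393931 + 12522) + 41044)) = sqrt(204590 + (-9381409 + 41044)) = sqrt(204590 - 9340365) = sqrt(-9135775) = 5*I*sqrt(365431)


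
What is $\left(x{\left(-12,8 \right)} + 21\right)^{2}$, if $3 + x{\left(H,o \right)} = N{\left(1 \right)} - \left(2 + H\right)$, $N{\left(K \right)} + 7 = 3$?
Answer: $576$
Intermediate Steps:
$N{\left(K \right)} = -4$ ($N{\left(K \right)} = -7 + 3 = -4$)
$x{\left(H,o \right)} = -9 - H$ ($x{\left(H,o \right)} = -3 - \left(6 + H\right) = -9 - H$)
$\left(x{\left(-12,8 \right)} + 21\right)^{2} = \left(\left(-9 - -12\right) + 21\right)^{2} = \left(\left(-9 + 12\right) + 21\right)^{2} = \left(3 + 21\right)^{2} = 24^{2} = 576$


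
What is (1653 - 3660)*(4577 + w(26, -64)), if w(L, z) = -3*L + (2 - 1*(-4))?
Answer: -9041535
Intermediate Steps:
w(L, z) = 6 - 3*L (w(L, z) = -3*L + (2 + 4) = -3*L + 6 = 6 - 3*L)
(1653 - 3660)*(4577 + w(26, -64)) = (1653 - 3660)*(4577 + (6 - 3*26)) = -2007*(4577 + (6 - 78)) = -2007*(4577 - 72) = -2007*4505 = -9041535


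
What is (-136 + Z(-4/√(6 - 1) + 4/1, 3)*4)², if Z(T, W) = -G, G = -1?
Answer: 17424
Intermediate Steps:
Z(T, W) = 1 (Z(T, W) = -1*(-1) = 1)
(-136 + Z(-4/√(6 - 1) + 4/1, 3)*4)² = (-136 + 1*4)² = (-136 + 4)² = (-132)² = 17424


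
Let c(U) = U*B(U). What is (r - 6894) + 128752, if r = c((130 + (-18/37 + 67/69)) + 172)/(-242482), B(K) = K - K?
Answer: 121858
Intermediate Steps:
B(K) = 0
c(U) = 0 (c(U) = U*0 = 0)
r = 0 (r = 0/(-242482) = 0*(-1/242482) = 0)
(r - 6894) + 128752 = (0 - 6894) + 128752 = -6894 + 128752 = 121858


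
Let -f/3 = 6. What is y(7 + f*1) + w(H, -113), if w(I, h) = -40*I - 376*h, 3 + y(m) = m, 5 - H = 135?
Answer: 47674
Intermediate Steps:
f = -18 (f = -3*6 = -18)
H = -130 (H = 5 - 1*135 = 5 - 135 = -130)
y(m) = -3 + m
w(I, h) = -376*h - 40*I
y(7 + f*1) + w(H, -113) = (-3 + (7 - 18*1)) + (-376*(-113) - 40*(-130)) = (-3 + (7 - 18)) + (42488 + 5200) = (-3 - 11) + 47688 = -14 + 47688 = 47674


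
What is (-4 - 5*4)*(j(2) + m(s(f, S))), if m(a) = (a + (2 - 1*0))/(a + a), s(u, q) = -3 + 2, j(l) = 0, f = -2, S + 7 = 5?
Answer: 12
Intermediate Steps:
S = -2 (S = -7 + 5 = -2)
s(u, q) = -1
m(a) = (2 + a)/(2*a) (m(a) = (a + (2 + 0))/((2*a)) = (a + 2)*(1/(2*a)) = (2 + a)*(1/(2*a)) = (2 + a)/(2*a))
(-4 - 5*4)*(j(2) + m(s(f, S))) = (-4 - 5*4)*(0 + (1/2)*(2 - 1)/(-1)) = (-4 - 20)*(0 + (1/2)*(-1)*1) = -24*(0 - 1/2) = -24*(-1/2) = 12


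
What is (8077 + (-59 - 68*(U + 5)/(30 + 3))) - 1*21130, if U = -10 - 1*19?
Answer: -143688/11 ≈ -13063.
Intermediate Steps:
U = -29 (U = -10 - 19 = -29)
(8077 + (-59 - 68*(U + 5)/(30 + 3))) - 1*21130 = (8077 + (-59 - 68*(-29 + 5)/(30 + 3))) - 1*21130 = (8077 + (-59 - (-1632)/33)) - 21130 = (8077 + (-59 - 68*(-8/11))) - 21130 = (8077 + (-59 + 544/11)) - 21130 = (8077 - 105/11) - 21130 = 88742/11 - 21130 = -143688/11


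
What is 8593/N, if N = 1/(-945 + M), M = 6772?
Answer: 50071411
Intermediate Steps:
N = 1/5827 (N = 1/(-945 + 6772) = 1/5827 ≈ 0.00017161)
8593/N = 8593/(1/5827) = 8593*5827 = 50071411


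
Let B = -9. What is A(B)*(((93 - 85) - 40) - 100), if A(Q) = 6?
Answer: -792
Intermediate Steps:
A(B)*(((93 - 85) - 40) - 100) = 6*(((93 - 85) - 40) - 100) = 6*((8 - 40) - 100) = 6*(-32 - 100) = 6*(-132) = -792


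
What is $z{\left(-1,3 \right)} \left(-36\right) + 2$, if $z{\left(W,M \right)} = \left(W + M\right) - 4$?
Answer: $74$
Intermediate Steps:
$z{\left(W,M \right)} = -4 + M + W$ ($z{\left(W,M \right)} = \left(M + W\right) - 4 = -4 + M + W$)
$z{\left(-1,3 \right)} \left(-36\right) + 2 = \left(-4 + 3 - 1\right) \left(-36\right) + 2 = \left(-2\right) \left(-36\right) + 2 = 72 + 2 = 74$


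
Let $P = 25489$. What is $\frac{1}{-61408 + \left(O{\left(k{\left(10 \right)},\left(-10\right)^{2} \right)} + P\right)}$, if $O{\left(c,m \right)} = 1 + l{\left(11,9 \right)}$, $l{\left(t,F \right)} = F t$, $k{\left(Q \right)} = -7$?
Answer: $- \frac{1}{35819} \approx -2.7918 \cdot 10^{-5}$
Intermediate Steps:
$O{\left(c,m \right)} = 100$ ($O{\left(c,m \right)} = 1 + 9 \cdot 11 = 1 + 99 = 100$)
$\frac{1}{-61408 + \left(O{\left(k{\left(10 \right)},\left(-10\right)^{2} \right)} + P\right)} = \frac{1}{-61408 + \left(100 + 25489\right)} = \frac{1}{-61408 + 25589} = \frac{1}{-35819} = - \frac{1}{35819}$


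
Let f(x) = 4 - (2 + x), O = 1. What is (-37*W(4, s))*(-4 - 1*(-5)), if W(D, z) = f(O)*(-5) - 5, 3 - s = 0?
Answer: 370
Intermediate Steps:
s = 3 (s = 3 - 1*0 = 3 + 0 = 3)
f(x) = 2 - x (f(x) = 4 + (-2 - x) = 2 - x)
W(D, z) = -10 (W(D, z) = (2 - 1*1)*(-5) - 5 = (2 - 1)*(-5) - 5 = 1*(-5) - 5 = -5 - 5 = -10)
(-37*W(4, s))*(-4 - 1*(-5)) = (-37*(-10))*(-4 - 1*(-5)) = 370*(-4 + 5) = 370*1 = 370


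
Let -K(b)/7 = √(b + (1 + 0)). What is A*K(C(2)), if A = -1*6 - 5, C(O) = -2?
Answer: 77*I ≈ 77.0*I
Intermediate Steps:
A = -11 (A = -6 - 5 = -11)
K(b) = -7*√(1 + b) (K(b) = -7*√(b + (1 + 0)) = -7*√(b + 1) = -7*√(1 + b))
A*K(C(2)) = -(-77)*√(1 - 2) = -(-77)*√(-1) = -(-77)*I = 77*I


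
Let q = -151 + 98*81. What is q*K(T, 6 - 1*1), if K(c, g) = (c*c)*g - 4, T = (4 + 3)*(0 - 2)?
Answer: 7600112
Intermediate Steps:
T = -14 (T = 7*(-2) = -14)
K(c, g) = -4 + g*c² (K(c, g) = c²*g - 4 = g*c² - 4 = -4 + g*c²)
q = 7787 (q = -151 + 7938 = 7787)
q*K(T, 6 - 1*1) = 7787*(-4 + (6 - 1*1)*(-14)²) = 7787*(-4 + (6 - 1)*196) = 7787*(-4 + 5*196) = 7787*(-4 + 980) = 7787*976 = 7600112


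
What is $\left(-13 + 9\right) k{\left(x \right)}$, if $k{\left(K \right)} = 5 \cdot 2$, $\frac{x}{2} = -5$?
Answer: $-40$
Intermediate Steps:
$x = -10$ ($x = 2 \left(-5\right) = -10$)
$k{\left(K \right)} = 10$
$\left(-13 + 9\right) k{\left(x \right)} = \left(-13 + 9\right) 10 = \left(-4\right) 10 = -40$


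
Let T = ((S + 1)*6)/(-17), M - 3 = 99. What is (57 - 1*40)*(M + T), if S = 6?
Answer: 1692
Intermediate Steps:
M = 102 (M = 3 + 99 = 102)
T = -42/17 (T = ((6 + 1)*6)/(-17) = (7*6)*(-1/17) = 42*(-1/17) = -42/17 ≈ -2.4706)
(57 - 1*40)*(M + T) = (57 - 1*40)*(102 - 42/17) = (57 - 40)*(1692/17) = 17*(1692/17) = 1692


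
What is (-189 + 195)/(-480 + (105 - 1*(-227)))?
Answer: -3/74 ≈ -0.040541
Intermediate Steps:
(-189 + 195)/(-480 + (105 - 1*(-227))) = 6/(-480 + (105 + 227)) = 6/(-480 + 332) = 6/(-148) = 6*(-1/148) = -3/74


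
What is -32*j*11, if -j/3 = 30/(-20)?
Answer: -1584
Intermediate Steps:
j = 9/2 (j = -90/(-20) = -90*(-1)/20 = -3*(-3/2) = 9/2 ≈ 4.5000)
-32*j*11 = -32*9/2*11 = -144*11 = -1584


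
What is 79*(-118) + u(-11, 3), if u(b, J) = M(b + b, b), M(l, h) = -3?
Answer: -9325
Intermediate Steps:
u(b, J) = -3
79*(-118) + u(-11, 3) = 79*(-118) - 3 = -9322 - 3 = -9325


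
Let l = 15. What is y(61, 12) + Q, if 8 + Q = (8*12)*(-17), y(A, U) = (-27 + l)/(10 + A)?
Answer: -116452/71 ≈ -1640.2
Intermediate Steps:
y(A, U) = -12/(10 + A) (y(A, U) = (-27 + 15)/(10 + A) = -12/(10 + A))
Q = -1640 (Q = -8 + (8*12)*(-17) = -8 + 96*(-17) = -8 - 1632 = -1640)
y(61, 12) + Q = -12/(10 + 61) - 1640 = -12/71 - 1640 = -116452/71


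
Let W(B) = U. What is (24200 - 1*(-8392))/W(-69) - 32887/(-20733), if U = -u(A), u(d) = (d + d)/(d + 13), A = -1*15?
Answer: -225078877/103665 ≈ -2171.2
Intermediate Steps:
A = -15
u(d) = 2*d/(13 + d) (u(d) = (2*d)/(13 + d) = 2*d/(13 + d))
U = -15 (U = -2*(-15)/(13 - 15) = -2*(-15)/(-2) = -2*(-15)*(-1)/2 = -1*15 = -15)
W(B) = -15
(24200 - 1*(-8392))/W(-69) - 32887/(-20733) = (24200 - 1*(-8392))/(-15) - 32887/(-20733) = (24200 + 8392)*(-1/15) - 32887*(-1/20733) = 32592*(-1/15) + 32887/20733 = -10864/5 + 32887/20733 = -225078877/103665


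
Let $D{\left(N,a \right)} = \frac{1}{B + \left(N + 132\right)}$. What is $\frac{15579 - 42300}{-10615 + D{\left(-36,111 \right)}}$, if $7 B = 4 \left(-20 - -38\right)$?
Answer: $\frac{19880424}{7897553} \approx 2.5173$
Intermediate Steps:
$B = \frac{72}{7}$ ($B = \frac{4 \left(-20 - -38\right)}{7} = \frac{4 \left(-20 + 38\right)}{7} = \frac{4 \cdot 18}{7} = \frac{1}{7} \cdot 72 = \frac{72}{7} \approx 10.286$)
$D{\left(N,a \right)} = \frac{1}{\frac{996}{7} + N}$ ($D{\left(N,a \right)} = \frac{1}{\frac{72}{7} + \left(N + 132\right)} = \frac{1}{\frac{72}{7} + \left(132 + N\right)} = \frac{1}{\frac{996}{7} + N}$)
$\frac{15579 - 42300}{-10615 + D{\left(-36,111 \right)}} = \frac{15579 - 42300}{-10615 + \frac{7}{996 + 7 \left(-36\right)}} = - \frac{26721}{-10615 + \frac{7}{996 - 252}} = - \frac{26721}{-10615 + \frac{7}{744}} = - \frac{26721}{- \frac{7897553}{744}} = \left(-26721\right) \left(- \frac{744}{7897553}\right) = \frac{19880424}{7897553}$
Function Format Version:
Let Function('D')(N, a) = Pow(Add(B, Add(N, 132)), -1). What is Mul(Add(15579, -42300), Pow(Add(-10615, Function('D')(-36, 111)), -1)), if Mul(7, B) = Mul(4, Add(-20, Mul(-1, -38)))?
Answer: Rational(19880424, 7897553) ≈ 2.5173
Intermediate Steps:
B = Rational(72, 7) (B = Mul(Rational(1, 7), Mul(4, Add(-20, Mul(-1, -38)))) = Mul(Rational(1, 7), Mul(4, Add(-20, 38))) = Mul(Rational(1, 7), Mul(4, 18)) = Mul(Rational(1, 7), 72) = Rational(72, 7) ≈ 10.286)
Function('D')(N, a) = Pow(Add(Rational(996, 7), N), -1) (Function('D')(N, a) = Pow(Add(Rational(72, 7), Add(N, 132)), -1) = Pow(Add(Rational(72, 7), Add(132, N)), -1) = Pow(Add(Rational(996, 7), N), -1))
Mul(Add(15579, -42300), Pow(Add(-10615, Function('D')(-36, 111)), -1)) = Mul(Add(15579, -42300), Pow(Add(-10615, Mul(7, Pow(Add(996, Mul(7, -36)), -1))), -1)) = Mul(-26721, Pow(Add(-10615, Mul(7, Pow(Add(996, -252), -1))), -1)) = Mul(-26721, Pow(Add(-10615, Mul(7, Pow(744, -1))), -1)) = Mul(-26721, Pow(Add(-10615, Mul(7, Rational(1, 744))), -1)) = Mul(-26721, Pow(Add(-10615, Rational(7, 744)), -1)) = Mul(-26721, Pow(Rational(-7897553, 744), -1)) = Mul(-26721, Rational(-744, 7897553)) = Rational(19880424, 7897553)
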